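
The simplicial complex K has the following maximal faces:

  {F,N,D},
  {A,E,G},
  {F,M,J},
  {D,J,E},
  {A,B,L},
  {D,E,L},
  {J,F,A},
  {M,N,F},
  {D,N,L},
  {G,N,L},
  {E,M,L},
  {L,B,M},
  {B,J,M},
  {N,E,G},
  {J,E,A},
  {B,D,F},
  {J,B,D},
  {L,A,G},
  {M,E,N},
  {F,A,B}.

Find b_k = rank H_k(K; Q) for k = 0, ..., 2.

We work with the vertex ordering A < B < D < E < F < G < J < L < M < N. The simplices of K, each written with vertices in increasing order, are:

  0-simplices (10): A, B, D, E, F, G, J, L, M, N
  1-simplices (30): AB, AE, AF, AG, AJ, AL, BD, BF, BJ, BL, BM, DE, DF, DJ, DL, DN, EG, EJ, EL, EM, EN, FJ, FM, FN, GL, GN, JM, LM, LN, MN
  2-simplices (20): ABF, ABL, AEG, AEJ, AFJ, AGL, BDF, BDJ, BJM, BLM, DEJ, DEL, DFN, DLN, EGN, ELM, EMN, FJM, FMN, GLN

giving chain groups C_0 ≅ Z^10, C_1 ≅ Z^30, C_2 ≅ Z^20.

The boundary map ∂_1: C_1 → C_0 is given by ∂[p,q] = [q] − [p].
As a 10×30 matrix over Z this has rank 9, with invariant factors (1,1,1,1,1,1,1,1,1).

∂_2: C_2 → C_1 maps a triangle to the signed sum of its edges. For instance
  ∂ABL = BL − AL + AB,
  ∂BDJ = DJ − BJ + BD.
This gives a 30×20 integer matrix of rank 20; reducing to Smith normal form yields diagonal entries (1,1,1,1,1,1,1,1,1,1,1,1,1,1,1,1,1,1,1,2).

From H_k ≅ ker(∂_k) / im(∂_{k+1}) we obtain:

  H_0: rank C_0 − rank ∂_1 = 10 − 9 = 1, and the invariant factors of ∂_1 are all 1, so H_0 = Z.
  H_1: rank ker ∂_1 − rank ∂_2 = (30 − 9) − 20 = 1, and ∂_2 has invariant factor 2 > 1, so H_1 = Z ⊕ Z/2Z.
  H_2: rank ker ∂_2 − rank ∂_3 = (20 − 20) − 0 = 0, and there is no ∂_3, so H_2 = 0.

As a check, the Euler characteristic is 10 − 30 + 20 = 0, which agrees with 1 − 1 + 0 = 0.
(K is a triangulation of the Klein bottle.)

Hence the Betti numbers are b_0 = 1, b_1 = 1, b_2 = 0.

b_0 = 1, b_1 = 1, b_2 = 0.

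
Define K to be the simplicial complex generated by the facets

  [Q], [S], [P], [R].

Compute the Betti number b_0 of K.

b_0 = 4.

Order the vertices as P < Q < R < S. Listing each simplex with vertices in this order, K has dimension 0 with simplices:

  0-simplices (4): P, Q, R, S

so the chain groups are C_0 ≅ Z^4.

Computing H_k = (kernel of ∂_k) / (image of ∂_{k+1}):

  H_0: rank C_0 − rank ∂_1 = 4 − 0 = 4, and there is no ∂_1, so H_0 ≅ Z^4.

(K is a triangulation of a set of 4 points.)

Hence the Betti numbers are b_0 = 4.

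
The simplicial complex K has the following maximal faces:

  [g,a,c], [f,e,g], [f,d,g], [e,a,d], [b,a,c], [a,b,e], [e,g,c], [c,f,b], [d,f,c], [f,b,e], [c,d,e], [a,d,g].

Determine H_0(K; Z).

H_0 ≅ Z.

K has 7 vertices, 18 edges, 12 triangles.
rank ∂_0 = 0, rank ∂_1 = 6 ⇒ b_0 = 7 − 0 − 6 = 1; all invariant factors of ∂_1 are 1 so no torsion. So H_0 ≅ Z.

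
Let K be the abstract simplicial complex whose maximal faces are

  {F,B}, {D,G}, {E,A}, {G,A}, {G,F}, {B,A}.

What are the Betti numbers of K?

We work with the vertex ordering A < B < D < E < F < G. The simplices of K, each written with vertices in increasing order, are:

  0-simplices (6): A, B, D, E, F, G
  1-simplices (6): AB, AE, AG, BF, DG, FG

giving chain groups C_0 ≅ Z^6, C_1 ≅ Z^6.

The boundary map ∂_1: C_1 → C_0 maps an edge to its endpoints' difference, ∂[p,q] = q − p. For instance
  ∂BF = F − B.
This gives a 6×6 integer matrix of rank 5; reducing to Smith normal form yields diagonal entries (1,1,1,1,1).

From H_k ≅ ker(∂_k) / im(∂_{k+1}) we obtain:

  H_0: rank C_0 − rank ∂_1 = 6 − 5 = 1, and the invariant factors of ∂_1 are all 1, so H_0 = Z.
  H_1: rank ker ∂_1 − rank ∂_2 = (6 − 5) − 0 = 1, and there is no ∂_2, so H_1 = Z.

Hence the Betti numbers are b_0 = 1, b_1 = 1.

b_0 = 1, b_1 = 1.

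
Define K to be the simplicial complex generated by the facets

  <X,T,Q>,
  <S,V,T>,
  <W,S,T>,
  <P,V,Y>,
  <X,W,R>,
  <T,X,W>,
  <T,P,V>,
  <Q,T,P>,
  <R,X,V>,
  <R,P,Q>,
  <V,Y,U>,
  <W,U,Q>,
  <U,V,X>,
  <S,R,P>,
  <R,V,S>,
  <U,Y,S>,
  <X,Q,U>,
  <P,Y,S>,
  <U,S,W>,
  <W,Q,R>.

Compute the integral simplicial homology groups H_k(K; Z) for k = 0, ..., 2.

H_0 = Z,  H_1 = Z ⊕ Z/2,  H_2 = 0.

We work with the vertex ordering P < Q < R < S < T < U < V < W < X < Y. The simplices of K, each written with vertices in increasing order, are:

  0-simplices (10): P, Q, R, S, T, U, V, W, X, Y
  1-simplices (30): PQ, PR, PS, PT, PV, PY, QR, QT, QU, QW, QX, RS, RV, RW, RX, ST, SU, SV, SW, SY, TV, TW, TX, UV, UW, UX, UY, VX, VY, WX
  2-simplices (20): PQR, PQT, PRS, PSY, PTV, PVY, QRW, QTX, QUW, QUX, RSV, RVX, RWX, STV, STW, SUW, SUY, TWX, UVX, UVY

Hence C_0 ≅ Z^10, C_1 ≅ Z^30, C_2 ≅ Z^20.

∂_1: C_1 → C_0 maps an edge to its endpoints' difference, ∂[p,q] = q − p. For instance
  ∂UY = Y − U.
As a 10×30 matrix over Z this has rank 9, with invariant factors (1,1,1,1,1,1,1,1,1).

∂_2: C_2 → C_1 acts by ∂[p,q,r] = [q,r] − [p,r] + [p,q]. For instance
  ∂PRS = RS − PS + PR,
  ∂SUW = UW − SW + SU.
The resulting 30×20 matrix has rank 20, and its Smith normal form has invariant factors (1,1,1,1,1,1,1,1,1,1,1,1,1,1,1,1,1,1,1,2).

Now H_k = ker ∂_k / im ∂_{k+1}, so:

  H_0: rank C_0 − rank ∂_1 = 10 − 9 = 1, and the invariant factors of ∂_1 are all 1, so H_0 ≅ Z.
  H_1: rank ker ∂_1 − rank ∂_2 = (30 − 9) − 20 = 1, and ∂_2 has invariant factor 2 > 1, so H_1 ≅ Z ⊕ Z/2.
  H_2: rank ker ∂_2 − rank ∂_3 = (20 − 20) − 0 = 0, and there is no ∂_3, so H_2 ≅ 0.

(K is a triangulation of the Klein bottle.)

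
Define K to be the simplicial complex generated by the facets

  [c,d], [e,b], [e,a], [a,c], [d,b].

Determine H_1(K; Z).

H_1 = Z.

We work with the vertex ordering a < b < c < d < e. The simplices of K, each written with vertices in increasing order, are:

  0-simplices (5): a, b, c, d, e
  1-simplices (5): ac, ae, bd, be, cd

so the chain groups are C_0 ≅ Z^5, C_1 ≅ Z^5.

∂_1: C_1 → C_0 is given by ∂[p,q] = [q] − [p].
As a 5×5 matrix over Z this has rank 4, with invariant factors (1,1,1,1).

Computing H_k = (kernel of ∂_k) / (image of ∂_{k+1}):

  H_1: rank ker ∂_1 − rank ∂_2 = (5 − 4) − 0 = 1, and there is no ∂_2, so H_1 = Z.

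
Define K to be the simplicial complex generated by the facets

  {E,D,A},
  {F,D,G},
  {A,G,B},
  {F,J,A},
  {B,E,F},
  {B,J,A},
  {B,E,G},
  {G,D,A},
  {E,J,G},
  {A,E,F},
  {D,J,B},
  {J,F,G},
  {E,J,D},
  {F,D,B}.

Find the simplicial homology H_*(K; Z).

Order the vertices as A < B < D < E < F < G < J. Listing each simplex with vertices in this order, K has dimension 2 with simplices:

  0-simplices (7): A, B, D, E, F, G, J
  1-simplices (21): AB, AD, AE, AF, AG, AJ, BD, BE, BF, BG, BJ, DE, DF, DG, DJ, EF, EG, EJ, FG, FJ, GJ
  2-simplices (14): ABG, ABJ, ADE, ADG, AEF, AFJ, BDF, BDJ, BEF, BEG, DEJ, DFG, EGJ, FGJ

giving chain groups C_0 ≅ Z^7, C_1 ≅ Z^21, C_2 ≅ Z^14.

∂_1: C_1 → C_0 maps an edge to its endpoints' difference, ∂[p,q] = q − p.
The resulting 7×21 matrix has rank 6, and its Smith normal form has invariant factors (1,1,1,1,1,1).

The boundary map ∂_2: C_2 → C_1 acts by ∂[p,q,r] = [q,r] − [p,r] + [p,q]. For instance
  ∂ABG = BG − AG + AB,
  ∂ADE = DE − AE + AD.
The resulting 21×14 matrix has rank 13, and its Smith normal form has invariant factors (1,1,1,1,1,1,1,1,1,1,1,1,1).

From H_k ≅ ker(∂_k) / im(∂_{k+1}) we obtain:

  H_0: rank C_0 − rank ∂_1 = 7 − 6 = 1, and the invariant factors of ∂_1 are all 1, so H_0 ≅ Z.
  H_1: rank ker ∂_1 − rank ∂_2 = (21 − 6) − 13 = 2, and the invariant factors of ∂_2 are all 1, so H_1 ≅ Z^2.
  H_2: rank ker ∂_2 − rank ∂_3 = (14 − 13) − 0 = 1, and there is no ∂_3, so H_2 ≅ Z.

H_0 = Z,  H_1 = Z^2,  H_2 = Z.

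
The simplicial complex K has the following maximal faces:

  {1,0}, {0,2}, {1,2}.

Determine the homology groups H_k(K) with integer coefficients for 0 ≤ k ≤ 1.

H_0 ≅ Z,  H_1 ≅ Z.

K has 3 vertices, 3 edges.
rank ∂_0 = 0, rank ∂_1 = 2 ⇒ b_0 = 3 − 0 − 2 = 1; all invariant factors of ∂_1 are 1 so no torsion. So H_0 ≅ Z.
rank ∂_1 = 2, rank ∂_2 = 0 ⇒ b_1 = 3 − 2 − 0 = 1. So H_1 ≅ Z.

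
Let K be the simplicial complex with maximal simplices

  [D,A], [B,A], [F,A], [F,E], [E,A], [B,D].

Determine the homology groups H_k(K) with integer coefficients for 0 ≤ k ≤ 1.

Fix the vertex order A < B < D < E < F and write every simplex with vertices in increasing order. Then dim K = 1 and the simplices of K are:

  0-simplices (5): A, B, D, E, F
  1-simplices (6): AB, AD, AE, AF, BD, EF

giving chain groups C_0 ≅ Z^5, C_1 ≅ Z^6.

The boundary map ∂_1: C_1 → C_0 maps an edge to its endpoints' difference, ∂[p,q] = q − p. For instance
  ∂AB = B − A.
This gives a 5×6 integer matrix of rank 4; reducing to Smith normal form yields diagonal entries (1,1,1,1).

From H_k ≅ ker(∂_k) / im(∂_{k+1}) we obtain:

  H_0: rank C_0 − rank ∂_1 = 5 − 4 = 1, and the invariant factors of ∂_1 are all 1, so H_0 = Z.
  H_1: rank ker ∂_1 − rank ∂_2 = (6 − 4) − 0 = 2, and there is no ∂_2, so H_1 = Z^2.

As a check, the Euler characteristic is 5 − 6 = -1, which agrees with 1 − 2 = -1.

H_0 ≅ Z,  H_1 ≅ Z^2.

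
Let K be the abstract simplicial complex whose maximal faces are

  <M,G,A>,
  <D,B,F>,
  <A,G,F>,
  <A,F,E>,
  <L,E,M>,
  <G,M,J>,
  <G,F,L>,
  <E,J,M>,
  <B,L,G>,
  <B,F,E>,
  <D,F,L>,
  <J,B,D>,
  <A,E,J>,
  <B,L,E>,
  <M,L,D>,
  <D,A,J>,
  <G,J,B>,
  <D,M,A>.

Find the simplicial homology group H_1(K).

H_1 ≅ Z ⊕ Z/2.

Order the vertices as A < B < D < E < F < G < J < L < M. Listing each simplex with vertices in this order, K has dimension 2 with simplices:

  0-simplices (9): A, B, D, E, F, G, J, L, M
  1-simplices (27): AD, AE, AF, AG, AJ, AM, BD, BE, BF, BG, BJ, BL, DF, DJ, DL, DM, EF, EJ, EL, EM, FG, FL, GJ, GL, GM, JM, LM
  2-simplices (18): ADJ, ADM, AEF, AEJ, AFG, AGM, BDF, BDJ, BEF, BEL, BGJ, BGL, DFL, DLM, EJM, ELM, FGL, GJM

so the chain groups are C_0 ≅ Z^9, C_1 ≅ Z^27, C_2 ≅ Z^18.

Boundary ∂_1: C_1 → C_0 maps an edge to its endpoints' difference, ∂[p,q] = q − p.
The 9×27 boundary matrix has rank 8 and Smith normal form diag(1,1,1,1,1,1,1,1).

The boundary map ∂_2: C_2 → C_1 maps a triangle to the signed sum of its edges. For instance
  ∂ELM = LM − EM + EL,
  ∂BEF = EF − BF + BE.
As a 27×18 matrix over Z this has rank 18, with invariant factors (1,1,1,1,1,1,1,1,1,1,1,1,1,1,1,1,1,2).

From H_k ≅ ker(∂_k) / im(∂_{k+1}) we obtain:

  H_1: rank ker ∂_1 − rank ∂_2 = (27 − 8) − 18 = 1, and ∂_2 has invariant factor 2 > 1, so H_1 = Z ⊕ Z/2.

(K is a triangulation of the Klein bottle.)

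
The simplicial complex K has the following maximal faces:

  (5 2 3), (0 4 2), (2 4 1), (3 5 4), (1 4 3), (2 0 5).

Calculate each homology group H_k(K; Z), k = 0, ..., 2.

Order the vertices as 0 < 1 < 2 < 3 < 4 < 5. Listing each simplex with vertices in this order, K has dimension 2 with simplices:

  0-simplices (6): [0], [1], [2], [3], [4], [5]
  1-simplices (12): [0,2], [0,4], [0,5], [1,2], [1,3], [1,4], [2,3], [2,4], [2,5], [3,4], [3,5], [4,5]
  2-simplices (6): [0,2,4], [0,2,5], [1,2,4], [1,3,4], [2,3,5], [3,4,5]

Hence C_0 ≅ Z^6, C_1 ≅ Z^12, C_2 ≅ Z^6.

Boundary ∂_1: C_1 → C_0 maps an edge to its endpoints' difference, ∂[p,q] = q − p. For instance
  ∂[2,4] = [4] − [2].
This gives a 6×12 integer matrix of rank 5; reducing to Smith normal form yields diagonal entries (1,1,1,1,1).

∂_2: C_2 → C_1 maps a triangle to the signed sum of its edges. For instance
  ∂[1,2,4] = [2,4] − [1,4] + [1,2],
  ∂[0,2,4] = [2,4] − [0,4] + [0,2].
The 12×6 boundary matrix has rank 6 and Smith normal form diag(1,1,1,1,1,1).

Now H_k = ker ∂_k / im ∂_{k+1}, so:

  H_0: rank C_0 − rank ∂_1 = 6 − 5 = 1, and the invariant factors of ∂_1 are all 1, so H_0 ≅ Z.
  H_1: rank ker ∂_1 − rank ∂_2 = (12 − 5) − 6 = 1, and the invariant factors of ∂_2 are all 1, so H_1 ≅ Z.
  H_2: rank ker ∂_2 − rank ∂_3 = (6 − 6) − 0 = 0, and there is no ∂_3, so H_2 ≅ 0.

(K is a triangulation of the cylinder S^1 x I.)

H_0 = Z,  H_1 = Z,  H_2 = 0.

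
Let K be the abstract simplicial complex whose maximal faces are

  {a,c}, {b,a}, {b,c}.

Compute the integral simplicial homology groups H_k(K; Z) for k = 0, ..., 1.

Take the total order a < b < c on the vertex set. Then K (dimension 1) consists of the simplices:

  0-simplices (3): a, b, c
  1-simplices (3): ab, ac, bc

giving chain groups C_0 ≅ Z^3, C_1 ≅ Z^3.

∂_1: C_1 → C_0 maps an edge to its endpoints' difference, ∂[p,q] = q − p. For instance
  ∂ac = c − a.
As a 3×3 matrix over Z this has rank 2, with invariant factors (1,1).

Now H_k = ker ∂_k / im ∂_{k+1}, so:

  H_0: rank C_0 − rank ∂_1 = 3 − 2 = 1, and the invariant factors of ∂_1 are all 1, so H_0 ≅ Z.
  H_1: rank ker ∂_1 − rank ∂_2 = (3 − 2) − 0 = 1, and there is no ∂_2, so H_1 ≅ Z.

(K is a triangulation of the circle S^1.)

H_0 ≅ Z,  H_1 ≅ Z.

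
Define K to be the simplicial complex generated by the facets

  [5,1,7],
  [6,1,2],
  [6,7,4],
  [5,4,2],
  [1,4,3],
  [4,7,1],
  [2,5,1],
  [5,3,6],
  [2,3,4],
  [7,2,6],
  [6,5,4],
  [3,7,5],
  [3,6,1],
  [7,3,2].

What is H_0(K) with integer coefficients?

H_0 ≅ Z.

Order the vertices as 1 < 2 < 3 < 4 < 5 < 6 < 7. Listing each simplex with vertices in this order, K has dimension 2 with simplices:

  0-simplices (7): [1], [2], [3], [4], [5], [6], [7]
  1-simplices (21): [1,2], [1,3], [1,4], [1,5], [1,6], [1,7], [2,3], [2,4], [2,5], [2,6], [2,7], [3,4], [3,5], [3,6], [3,7], [4,5], [4,6], [4,7], [5,6], [5,7], [6,7]
  2-simplices (14): [1,2,5], [1,2,6], [1,3,4], [1,3,6], [1,4,7], [1,5,7], [2,3,4], [2,3,7], [2,4,5], [2,6,7], [3,5,6], [3,5,7], [4,5,6], [4,6,7]

Hence C_0 ≅ Z^7, C_1 ≅ Z^21, C_2 ≅ Z^14.

∂_1: C_1 → C_0 is given by ∂[p,q] = [q] − [p]. For instance
  ∂[4,5] = [5] − [4].
This gives a 7×21 integer matrix of rank 6; reducing to Smith normal form yields diagonal entries (1,1,1,1,1,1).

The boundary map ∂_2: C_2 → C_1 sends each 2-simplex [p,q,r] to [q,r] − [p,r] + [p,q]. For instance
  ∂[3,5,7] = [5,7] − [3,7] + [3,5],
  ∂[1,3,6] = [3,6] − [1,6] + [1,3].
The resulting 21×14 matrix has rank 13, and its Smith normal form has invariant factors (1,1,1,1,1,1,1,1,1,1,1,1,1).

Reading off H_k = ker ∂_k / im ∂_{k+1}:

  H_0: rank C_0 − rank ∂_1 = 7 − 6 = 1, and the invariant factors of ∂_1 are all 1, so H_0 = Z.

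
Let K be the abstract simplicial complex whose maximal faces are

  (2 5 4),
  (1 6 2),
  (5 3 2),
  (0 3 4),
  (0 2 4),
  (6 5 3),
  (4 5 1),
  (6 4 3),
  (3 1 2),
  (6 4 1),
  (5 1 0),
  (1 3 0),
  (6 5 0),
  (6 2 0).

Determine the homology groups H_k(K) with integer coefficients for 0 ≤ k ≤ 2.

H_0 ≅ Z,  H_1 ≅ Z^2,  H_2 ≅ Z.

We work with the vertex ordering 0 < 1 < 2 < 3 < 4 < 5 < 6. The simplices of K, each written with vertices in increasing order, are:

  0-simplices (7): [0], [1], [2], [3], [4], [5], [6]
  1-simplices (21): [0,1], [0,2], [0,3], [0,4], [0,5], [0,6], [1,2], [1,3], [1,4], [1,5], [1,6], [2,3], [2,4], [2,5], [2,6], [3,4], [3,5], [3,6], [4,5], [4,6], [5,6]
  2-simplices (14): [0,1,3], [0,1,5], [0,2,4], [0,2,6], [0,3,4], [0,5,6], [1,2,3], [1,2,6], [1,4,5], [1,4,6], [2,3,5], [2,4,5], [3,4,6], [3,5,6]

giving chain groups C_0 ≅ Z^7, C_1 ≅ Z^21, C_2 ≅ Z^14.

∂_1: C_1 → C_0 is given by ∂[p,q] = [q] − [p]. For instance
  ∂[3,5] = [5] − [3].
The resulting 7×21 matrix has rank 6, and its Smith normal form has invariant factors (1,1,1,1,1,1).

∂_2: C_2 → C_1 acts by ∂[p,q,r] = [q,r] − [p,r] + [p,q]. For instance
  ∂[0,5,6] = [5,6] − [0,6] + [0,5],
  ∂[2,4,5] = [4,5] − [2,5] + [2,4].
The 21×14 boundary matrix has rank 13 and Smith normal form diag(1,1,1,1,1,1,1,1,1,1,1,1,1).

From H_k ≅ ker(∂_k) / im(∂_{k+1}) we obtain:

  H_0: rank C_0 − rank ∂_1 = 7 − 6 = 1, and the invariant factors of ∂_1 are all 1, so H_0 ≅ Z.
  H_1: rank ker ∂_1 − rank ∂_2 = (21 − 6) − 13 = 2, and the invariant factors of ∂_2 are all 1, so H_1 ≅ Z^2.
  H_2: rank ker ∂_2 − rank ∂_3 = (14 − 13) − 0 = 1, and there is no ∂_3, so H_2 ≅ Z.

As a check, the Euler characteristic is 7 − 21 + 14 = 0, which agrees with 1 − 2 + 1 = 0.
(K is a triangulation of the torus T^2.)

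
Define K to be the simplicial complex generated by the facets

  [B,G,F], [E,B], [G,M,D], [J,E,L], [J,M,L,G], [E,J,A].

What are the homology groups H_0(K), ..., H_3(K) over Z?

Take the total order A < B < D < E < F < G < J < L < M on the vertex set. Then K (dimension 3) consists of the simplices:

  0-simplices (9): A, B, D, E, F, G, J, L, M
  1-simplices (16): AE, AJ, BE, BF, BG, DG, DM, EJ, EL, FG, GJ, GL, GM, JL, JM, LM
  2-simplices (8): AEJ, BFG, DGM, EJL, GJL, GJM, GLM, JLM
  3-simplices (1): GJLM

Hence C_0 ≅ Z^9, C_1 ≅ Z^16, C_2 ≅ Z^8, C_3 ≅ Z^1.

The boundary map ∂_1: C_1 → C_0 sends each edge [p,q] (with p < q) to q − p. For instance
  ∂FG = G − F.
The 9×16 boundary matrix has rank 8 and Smith normal form diag(1,1,1,1,1,1,1,1).

∂_2: C_2 → C_1 maps a triangle to the signed sum of its edges. For instance
  ∂DGM = GM − DM + DG,
  ∂JLM = LM − JM + JL.
The 16×8 boundary matrix has rank 7 and Smith normal form diag(1,1,1,1,1,1,1).

The boundary map ∂_3: C_3 → C_2 sends each 3-simplex σ to the alternating sum Σ_i (−1)^i (σ with its i-th vertex removed). For instance
  ∂GJLM = JLM − GLM + GJM − GJL.
The 8×1 boundary matrix has rank 1 and Smith normal form diag(1).

From H_k ≅ ker(∂_k) / im(∂_{k+1}) we obtain:

  H_0: rank C_0 − rank ∂_1 = 9 − 8 = 1, and the invariant factors of ∂_1 are all 1, so H_0 = Z.
  H_1: rank ker ∂_1 − rank ∂_2 = (16 − 8) − 7 = 1, and the invariant factors of ∂_2 are all 1, so H_1 = Z.
  H_2: rank ker ∂_2 − rank ∂_3 = (8 − 7) − 1 = 0, and the invariant factors of ∂_3 are all 1, so H_2 = 0.
  H_3: rank ker ∂_3 − rank ∂_4 = (1 − 1) − 0 = 0, and there is no ∂_4, so H_3 = 0.

H_0 ≅ Z,  H_1 ≅ Z,  H_2 = 0,  H_3 = 0.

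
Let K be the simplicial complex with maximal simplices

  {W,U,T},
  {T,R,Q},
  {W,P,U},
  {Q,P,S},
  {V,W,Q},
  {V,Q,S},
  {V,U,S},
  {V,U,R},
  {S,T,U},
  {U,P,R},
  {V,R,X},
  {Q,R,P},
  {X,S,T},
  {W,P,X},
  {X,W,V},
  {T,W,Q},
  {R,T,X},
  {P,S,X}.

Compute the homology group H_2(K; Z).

H_2 = Z.

Order the vertices as P < Q < R < S < T < U < V < W < X. Listing each simplex with vertices in this order, K has dimension 2 with simplices:

  0-simplices (9): P, Q, R, S, T, U, V, W, X
  1-simplices (27): PQ, PR, PS, PU, PW, PX, QR, QS, QT, QV, QW, RT, RU, RV, RX, ST, SU, SV, SX, TU, TW, TX, UV, UW, VW, VX, WX
  2-simplices (18): PQR, PQS, PRU, PSX, PUW, PWX, QRT, QSV, QTW, QVW, RTX, RUV, RVX, STU, STX, SUV, TUW, VWX

so the chain groups are C_0 ≅ Z^9, C_1 ≅ Z^27, C_2 ≅ Z^18.

Boundary ∂_1: C_1 → C_0 sends each edge [p,q] (with p < q) to q − p.
As a 9×27 matrix over Z this has rank 8, with invariant factors (1,1,1,1,1,1,1,1).

Boundary ∂_2: C_2 → C_1 maps a triangle to the signed sum of its edges. For instance
  ∂QTW = TW − QW + QT,
  ∂QSV = SV − QV + QS.
As a 27×18 matrix over Z this has rank 17, with invariant factors (1,1,1,1,1,1,1,1,1,1,1,1,1,1,1,1,1).

Reading off H_k = ker ∂_k / im ∂_{k+1}:

  H_2: rank ker ∂_2 − rank ∂_3 = (18 − 17) − 0 = 1, and there is no ∂_3, so H_2 = Z.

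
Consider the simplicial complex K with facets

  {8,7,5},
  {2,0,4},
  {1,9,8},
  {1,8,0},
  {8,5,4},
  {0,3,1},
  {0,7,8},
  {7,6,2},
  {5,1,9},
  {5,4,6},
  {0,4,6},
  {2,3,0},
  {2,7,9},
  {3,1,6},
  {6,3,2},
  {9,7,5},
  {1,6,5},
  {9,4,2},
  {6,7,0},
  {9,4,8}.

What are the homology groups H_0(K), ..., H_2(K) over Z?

Take the total order 0 < 1 < 2 < 3 < 4 < 5 < 6 < 7 < 8 < 9 on the vertex set. Then K (dimension 2) consists of the simplices:

  0-simplices (10): [0], [1], [2], [3], [4], [5], [6], [7], [8], [9]
  1-simplices (30): (30 of them)
  2-simplices (20): (20 of them)

Hence C_0 ≅ Z^10, C_1 ≅ Z^30, C_2 ≅ Z^20.

Boundary ∂_1: C_1 → C_0 is given by ∂[p,q] = [q] − [p]. For instance
  ∂[8,9] = [9] − [8].
The resulting 10×30 matrix has rank 9, and its Smith normal form has invariant factors (1,1,1,1,1,1,1,1,1).

∂_2: C_2 → C_1 sends each 2-simplex [p,q,r] to [q,r] − [p,r] + [p,q]. For instance
  ∂[0,2,3] = [2,3] − [0,3] + [0,2],
  ∂[2,3,6] = [3,6] − [2,6] + [2,3].
The resulting 30×20 matrix has rank 20, and its Smith normal form has invariant factors (1,1,1,1,1,1,1,1,1,1,1,1,1,1,1,1,1,1,1,2).

Computing H_k = (kernel of ∂_k) / (image of ∂_{k+1}):

  H_0: rank C_0 − rank ∂_1 = 10 − 9 = 1, and the invariant factors of ∂_1 are all 1, so H_0 ≅ Z.
  H_1: rank ker ∂_1 − rank ∂_2 = (30 − 9) − 20 = 1, and ∂_2 has invariant factor 2 > 1, so H_1 ≅ Z ⊕ Z/2.
  H_2: rank ker ∂_2 − rank ∂_3 = (20 − 20) − 0 = 0, and there is no ∂_3, so H_2 ≅ 0.

(K is a triangulation of the Klein bottle.)

H_0 = Z,  H_1 = Z ⊕ Z/2,  H_2 = 0.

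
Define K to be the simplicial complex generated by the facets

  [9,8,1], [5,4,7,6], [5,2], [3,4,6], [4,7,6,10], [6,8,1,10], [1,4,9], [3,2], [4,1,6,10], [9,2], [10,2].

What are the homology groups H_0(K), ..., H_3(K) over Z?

H_0 = Z,  H_1 = Z^3,  H_2 = 0,  H_3 = 0.

Order the vertices as 1 < 2 < 3 < 4 < 5 < 6 < 7 < 8 < 9 < 10. Listing each simplex with vertices in this order, K has dimension 3 with simplices:

  0-simplices (10): [1], [2], [3], [4], [5], [6], [7], [8], [9], [10]
  1-simplices (24): (24 of them)
  2-simplices (16): [1,4,6], [1,4,9], [1,4,10], [1,6,8], [1,6,10], [1,8,9], [1,8,10], [3,4,6], [4,5,6], [4,5,7], [4,6,7], [4,6,10], [4,7,10], [5,6,7], [6,7,10], [6,8,10]
  3-simplices (4): [1,4,6,10], [1,6,8,10], [4,5,6,7], [4,6,7,10]

giving chain groups C_0 ≅ Z^10, C_1 ≅ Z^24, C_2 ≅ Z^16, C_3 ≅ Z^4.

∂_1: C_1 → C_0 is given by ∂[p,q] = [q] − [p]. For instance
  ∂[3,6] = [6] − [3].
As a 10×24 matrix over Z this has rank 9, with invariant factors (1,1,1,1,1,1,1,1,1).

Boundary ∂_2: C_2 → C_1 maps a triangle to the signed sum of its edges. For instance
  ∂[4,6,7] = [6,7] − [4,7] + [4,6],
  ∂[1,6,8] = [6,8] − [1,8] + [1,6].
The 24×16 boundary matrix has rank 12 and Smith normal form diag(1,1,1,1,1,1,1,1,1,1,1,1).

The boundary map ∂_3: C_3 → C_2 sends each 3-simplex σ to the alternating sum Σ_i (−1)^i (σ with its i-th vertex removed). For instance
  ∂[4,6,7,10] = [6,7,10] − [4,7,10] + [4,6,10] − [4,6,7],
  ∂[1,6,8,10] = [6,8,10] − [1,8,10] + [1,6,10] − [1,6,8].
This gives a 16×4 integer matrix of rank 4; reducing to Smith normal form yields diagonal entries (1,1,1,1).

Now H_k = ker ∂_k / im ∂_{k+1}, so:

  H_0: rank C_0 − rank ∂_1 = 10 − 9 = 1, and the invariant factors of ∂_1 are all 1, so H_0 ≅ Z.
  H_1: rank ker ∂_1 − rank ∂_2 = (24 − 9) − 12 = 3, and the invariant factors of ∂_2 are all 1, so H_1 ≅ Z^3.
  H_2: rank ker ∂_2 − rank ∂_3 = (16 − 12) − 4 = 0, and the invariant factors of ∂_3 are all 1, so H_2 ≅ 0.
  H_3: rank ker ∂_3 − rank ∂_4 = (4 − 4) − 0 = 0, and there is no ∂_4, so H_3 ≅ 0.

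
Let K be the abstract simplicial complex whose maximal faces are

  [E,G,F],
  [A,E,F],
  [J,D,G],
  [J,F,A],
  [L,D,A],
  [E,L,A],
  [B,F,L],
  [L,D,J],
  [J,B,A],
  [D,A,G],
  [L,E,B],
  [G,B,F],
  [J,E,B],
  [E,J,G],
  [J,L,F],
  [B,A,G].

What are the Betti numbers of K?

Fix the vertex order A < B < D < E < F < G < J < L and write every simplex with vertices in increasing order. Then dim K = 2 and the simplices of K are:

  0-simplices (8): A, B, D, E, F, G, J, L
  1-simplices (24): AB, AD, AE, AF, AG, AJ, AL, BE, BF, BG, BJ, BL, DG, DJ, DL, EF, EG, EJ, EL, FG, FJ, FL, GJ, JL
  2-simplices (16): ABG, ABJ, ADG, ADL, AEF, AEL, AFJ, BEJ, BEL, BFG, BFL, DGJ, DJL, EFG, EGJ, FJL

so the chain groups are C_0 ≅ Z^8, C_1 ≅ Z^24, C_2 ≅ Z^16.

The boundary map ∂_1: C_1 → C_0 is given by ∂[p,q] = [q] − [p].
As a 8×24 matrix over Z this has rank 7, with invariant factors (1,1,1,1,1,1,1).

The boundary map ∂_2: C_2 → C_1 acts by ∂[p,q,r] = [q,r] − [p,r] + [p,q]. For instance
  ∂BEJ = EJ − BJ + BE,
  ∂ABG = BG − AG + AB.
This gives a 24×16 integer matrix of rank 15; reducing to Smith normal form yields diagonal entries (1,1,1,1,1,1,1,1,1,1,1,1,1,1,1).

Now H_k = ker ∂_k / im ∂_{k+1}, so:

  H_0: rank C_0 − rank ∂_1 = 8 − 7 = 1, and the invariant factors of ∂_1 are all 1, so H_0 = Z.
  H_1: rank ker ∂_1 − rank ∂_2 = (24 − 7) − 15 = 2, and the invariant factors of ∂_2 are all 1, so H_1 = Z^2.
  H_2: rank ker ∂_2 − rank ∂_3 = (16 − 15) − 0 = 1, and there is no ∂_3, so H_2 = Z.

As a check, the Euler characteristic is 8 − 24 + 16 = 0, which agrees with 1 − 2 + 1 = 0.
(K is a triangulation of the torus T^2.)

Hence the Betti numbers are b_0 = 1, b_1 = 2, b_2 = 1.

b_0 = 1, b_1 = 2, b_2 = 1.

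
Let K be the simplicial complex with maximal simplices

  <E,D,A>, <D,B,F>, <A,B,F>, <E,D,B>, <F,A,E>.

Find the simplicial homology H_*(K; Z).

H_0 ≅ Z,  H_1 ≅ Z,  H_2 = 0.

Order the vertices as A < B < D < E < F. Listing each simplex with vertices in this order, K has dimension 2 with simplices:

  0-simplices (5): A, B, D, E, F
  1-simplices (10): AB, AD, AE, AF, BD, BE, BF, DE, DF, EF
  2-simplices (5): ABF, ADE, AEF, BDE, BDF

giving chain groups C_0 ≅ Z^5, C_1 ≅ Z^10, C_2 ≅ Z^5.

The boundary map ∂_1: C_1 → C_0 is given by ∂[p,q] = [q] − [p]. For instance
  ∂BD = D − B.
The 5×10 boundary matrix has rank 4 and Smith normal form diag(1,1,1,1).

The boundary map ∂_2: C_2 → C_1 acts by ∂[p,q,r] = [q,r] − [p,r] + [p,q]. For instance
  ∂BDE = DE − BE + BD,
  ∂ABF = BF − AF + AB.
The resulting 10×5 matrix has rank 5, and its Smith normal form has invariant factors (1,1,1,1,1).

Reading off H_k = ker ∂_k / im ∂_{k+1}:

  H_0: rank C_0 − rank ∂_1 = 5 − 4 = 1, and the invariant factors of ∂_1 are all 1, so H_0 ≅ Z.
  H_1: rank ker ∂_1 − rank ∂_2 = (10 − 4) − 5 = 1, and the invariant factors of ∂_2 are all 1, so H_1 ≅ Z.
  H_2: rank ker ∂_2 − rank ∂_3 = (5 − 5) − 0 = 0, and there is no ∂_3, so H_2 ≅ 0.

(K is a triangulation of the Möbius band.)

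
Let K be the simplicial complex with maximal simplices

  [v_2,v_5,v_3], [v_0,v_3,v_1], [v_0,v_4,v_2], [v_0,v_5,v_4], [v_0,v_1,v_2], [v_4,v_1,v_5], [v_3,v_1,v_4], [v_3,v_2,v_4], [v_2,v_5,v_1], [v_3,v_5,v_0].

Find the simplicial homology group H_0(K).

H_0 ≅ Z.

Fix the vertex order v_0 < v_1 < v_2 < v_3 < v_4 < v_5 and write every simplex with vertices in increasing order. Then dim K = 2 and the simplices of K are:

  0-simplices (6): [v_0], [v_1], [v_2], [v_3], [v_4], [v_5]
  1-simplices (15): (15 of them)
  2-simplices (10): [v_0,v_1,v_2], [v_0,v_1,v_3], [v_0,v_2,v_4], [v_0,v_3,v_5], [v_0,v_4,v_5], [v_1,v_2,v_5], [v_1,v_3,v_4], [v_1,v_4,v_5], [v_2,v_3,v_4], [v_2,v_3,v_5]

giving chain groups C_0 ≅ Z^6, C_1 ≅ Z^15, C_2 ≅ Z^10.

Boundary ∂_1: C_1 → C_0 is given by ∂[p,q] = [q] − [p]. For instance
  ∂[v_3,v_4] = [v_4] − [v_3].
This gives a 6×15 integer matrix of rank 5; reducing to Smith normal form yields diagonal entries (1,1,1,1,1).

Boundary ∂_2: C_2 → C_1 maps a triangle to the signed sum of its edges. For instance
  ∂[v_0,v_2,v_4] = [v_2,v_4] − [v_0,v_4] + [v_0,v_2],
  ∂[v_0,v_1,v_3] = [v_1,v_3] − [v_0,v_3] + [v_0,v_1].
This gives a 15×10 integer matrix of rank 10; reducing to Smith normal form yields diagonal entries (1,1,1,1,1,1,1,1,1,2).

Reading off H_k = ker ∂_k / im ∂_{k+1}:

  H_0: rank C_0 − rank ∂_1 = 6 − 5 = 1, and the invariant factors of ∂_1 are all 1, so H_0 ≅ Z.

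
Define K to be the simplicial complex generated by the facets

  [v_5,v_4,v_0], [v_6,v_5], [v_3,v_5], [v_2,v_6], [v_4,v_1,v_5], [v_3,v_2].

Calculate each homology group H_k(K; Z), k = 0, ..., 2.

H_0 = Z,  H_1 = Z,  H_2 = 0.

Take the total order v_0 < v_1 < v_2 < v_3 < v_4 < v_5 < v_6 on the vertex set. Then K (dimension 2) consists of the simplices:

  0-simplices (7): [v_0], [v_1], [v_2], [v_3], [v_4], [v_5], [v_6]
  1-simplices (9): [v_0,v_4], [v_0,v_5], [v_1,v_4], [v_1,v_5], [v_2,v_3], [v_2,v_6], [v_3,v_5], [v_4,v_5], [v_5,v_6]
  2-simplices (2): [v_0,v_4,v_5], [v_1,v_4,v_5]

giving chain groups C_0 ≅ Z^7, C_1 ≅ Z^9, C_2 ≅ Z^2.

The boundary map ∂_1: C_1 → C_0 is given by ∂[p,q] = [q] − [p].
As a 7×9 matrix over Z this has rank 6, with invariant factors (1,1,1,1,1,1).

The boundary map ∂_2: C_2 → C_1 maps a triangle to the signed sum of its edges. For instance
  ∂[v_1,v_4,v_5] = [v_4,v_5] − [v_1,v_5] + [v_1,v_4],
  ∂[v_0,v_4,v_5] = [v_4,v_5] − [v_0,v_5] + [v_0,v_4].
The resulting 9×2 matrix has rank 2, and its Smith normal form has invariant factors (1,1).

Now H_k = ker ∂_k / im ∂_{k+1}, so:

  H_0: rank C_0 − rank ∂_1 = 7 − 6 = 1, and the invariant factors of ∂_1 are all 1, so H_0 ≅ Z.
  H_1: rank ker ∂_1 − rank ∂_2 = (9 − 6) − 2 = 1, and the invariant factors of ∂_2 are all 1, so H_1 ≅ Z.
  H_2: rank ker ∂_2 − rank ∂_3 = (2 − 2) − 0 = 0, and there is no ∂_3, so H_2 ≅ 0.

As a check, the Euler characteristic is 7 − 9 + 2 = 0, which agrees with 1 − 1 + 0 = 0.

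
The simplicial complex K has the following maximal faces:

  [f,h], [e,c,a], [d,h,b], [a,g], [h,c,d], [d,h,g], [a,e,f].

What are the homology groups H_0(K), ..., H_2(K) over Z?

K has 8 vertices, 14 edges, 5 triangles.
rank ∂_0 = 0, rank ∂_1 = 7 ⇒ b_0 = 8 − 0 − 7 = 1; all invariant factors of ∂_1 are 1 so no torsion. So H_0 = Z.
rank ∂_1 = 7, rank ∂_2 = 5 ⇒ b_1 = 14 − 7 − 5 = 2; all invariant factors of ∂_2 are 1 so no torsion. So H_1 = Z^2.
rank ∂_2 = 5, rank ∂_3 = 0 ⇒ b_2 = 5 − 5 − 0 = 0. So H_2 = 0.

H_0 ≅ Z,  H_1 ≅ Z^2,  H_2 = 0.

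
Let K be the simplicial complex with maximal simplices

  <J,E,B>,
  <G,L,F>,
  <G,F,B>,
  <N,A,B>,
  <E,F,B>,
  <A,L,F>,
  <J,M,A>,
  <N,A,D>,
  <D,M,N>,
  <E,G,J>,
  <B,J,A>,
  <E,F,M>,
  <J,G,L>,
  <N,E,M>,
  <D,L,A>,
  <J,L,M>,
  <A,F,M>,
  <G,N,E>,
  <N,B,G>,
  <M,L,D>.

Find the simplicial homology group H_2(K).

H_2 = 0.

We work with the vertex ordering A < B < D < E < F < G < J < L < M < N. The simplices of K, each written with vertices in increasing order, are:

  0-simplices (10): A, B, D, E, F, G, J, L, M, N
  1-simplices (30): AB, AD, AF, AJ, AL, AM, AN, BE, BF, BG, BJ, BN, DL, DM, DN, EF, EG, EJ, EM, EN, FG, FL, FM, GJ, GL, GN, JL, JM, LM, MN
  2-simplices (20): ABJ, ABN, ADL, ADN, AFL, AFM, AJM, BEF, BEJ, BFG, BGN, DLM, DMN, EFM, EGJ, EGN, EMN, FGL, GJL, JLM

Hence C_0 ≅ Z^10, C_1 ≅ Z^30, C_2 ≅ Z^20.

∂_1: C_1 → C_0 sends each edge [p,q] (with p < q) to q − p. For instance
  ∂DL = L − D.
The resulting 10×30 matrix has rank 9, and its Smith normal form has invariant factors (1,1,1,1,1,1,1,1,1).

Boundary ∂_2: C_2 → C_1 sends each 2-simplex [p,q,r] to [q,r] − [p,r] + [p,q]. For instance
  ∂EGJ = GJ − EJ + EG,
  ∂BFG = FG − BG + BF.
This gives a 30×20 integer matrix of rank 20; reducing to Smith normal form yields diagonal entries (1,1,1,1,1,1,1,1,1,1,1,1,1,1,1,1,1,1,1,2).

Computing H_k = (kernel of ∂_k) / (image of ∂_{k+1}):

  H_2: rank ker ∂_2 − rank ∂_3 = (20 − 20) − 0 = 0, and there is no ∂_3, so H_2 = 0.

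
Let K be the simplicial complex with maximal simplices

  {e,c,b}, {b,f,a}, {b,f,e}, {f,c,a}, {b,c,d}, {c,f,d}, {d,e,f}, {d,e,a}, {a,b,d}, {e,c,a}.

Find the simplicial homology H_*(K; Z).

Fix the vertex order a < b < c < d < e < f and write every simplex with vertices in increasing order. Then dim K = 2 and the simplices of K are:

  0-simplices (6): a, b, c, d, e, f
  1-simplices (15): ab, ac, ad, ae, af, bc, bd, be, bf, cd, ce, cf, de, df, ef
  2-simplices (10): abd, abf, ace, acf, ade, bcd, bce, bef, cdf, def

Hence C_0 ≅ Z^6, C_1 ≅ Z^15, C_2 ≅ Z^10.

Boundary ∂_1: C_1 → C_0 is given by ∂[p,q] = [q] − [p].
This gives a 6×15 integer matrix of rank 5; reducing to Smith normal form yields diagonal entries (1,1,1,1,1).

The boundary map ∂_2: C_2 → C_1 maps a triangle to the signed sum of its edges. For instance
  ∂abf = bf − af + ab,
  ∂cdf = df − cf + cd.
The 15×10 boundary matrix has rank 10 and Smith normal form diag(1,1,1,1,1,1,1,1,1,2).

Computing H_k = (kernel of ∂_k) / (image of ∂_{k+1}):

  H_0: rank C_0 − rank ∂_1 = 6 − 5 = 1, and the invariant factors of ∂_1 are all 1, so H_0 ≅ Z.
  H_1: rank ker ∂_1 − rank ∂_2 = (15 − 5) − 10 = 0, and ∂_2 has invariant factor 2 > 1, so H_1 ≅ Z/2.
  H_2: rank ker ∂_2 − rank ∂_3 = (10 − 10) − 0 = 0, and there is no ∂_3, so H_2 ≅ 0.

As a check, the Euler characteristic is 6 − 15 + 10 = 1, which agrees with 1 − 0 + 0 = 1.
(K is a triangulation of the real projective plane RP^2.)

H_0 = Z,  H_1 = Z/2,  H_2 = 0.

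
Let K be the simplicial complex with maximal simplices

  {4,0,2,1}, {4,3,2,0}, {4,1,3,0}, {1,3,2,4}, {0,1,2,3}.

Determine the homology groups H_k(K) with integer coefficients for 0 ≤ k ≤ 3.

H_0 ≅ Z,  H_1 = 0,  H_2 = 0,  H_3 ≅ Z.

Take the total order 0 < 1 < 2 < 3 < 4 on the vertex set. Then K (dimension 3) consists of the simplices:

  0-simplices (5): [0], [1], [2], [3], [4]
  1-simplices (10): [0,1], [0,2], [0,3], [0,4], [1,2], [1,3], [1,4], [2,3], [2,4], [3,4]
  2-simplices (10): [0,1,2], [0,1,3], [0,1,4], [0,2,3], [0,2,4], [0,3,4], [1,2,3], [1,2,4], [1,3,4], [2,3,4]
  3-simplices (5): [0,1,2,3], [0,1,2,4], [0,1,3,4], [0,2,3,4], [1,2,3,4]

giving chain groups C_0 ≅ Z^5, C_1 ≅ Z^10, C_2 ≅ Z^10, C_3 ≅ Z^5.

Boundary ∂_1: C_1 → C_0 sends each edge [p,q] (with p < q) to q − p. For instance
  ∂[3,4] = [4] − [3].
As a 5×10 matrix over Z this has rank 4, with invariant factors (1,1,1,1).

The boundary map ∂_2: C_2 → C_1 acts by ∂[p,q,r] = [q,r] − [p,r] + [p,q]. For instance
  ∂[0,2,4] = [2,4] − [0,4] + [0,2],
  ∂[1,3,4] = [3,4] − [1,4] + [1,3].
The resulting 10×10 matrix has rank 6, and its Smith normal form has invariant factors (1,1,1,1,1,1).

∂_3: C_3 → C_2 sends each 3-simplex σ to the alternating sum Σ_i (−1)^i (σ with its i-th vertex removed). For instance
  ∂[0,1,2,4] = [1,2,4] − [0,2,4] + [0,1,4] − [0,1,2],
  ∂[1,2,3,4] = [2,3,4] − [1,3,4] + [1,2,4] − [1,2,3].
The resulting 10×5 matrix has rank 4, and its Smith normal form has invariant factors (1,1,1,1).

Reading off H_k = ker ∂_k / im ∂_{k+1}:

  H_0: rank C_0 − rank ∂_1 = 5 − 4 = 1, and the invariant factors of ∂_1 are all 1, so H_0 = Z.
  H_1: rank ker ∂_1 − rank ∂_2 = (10 − 4) − 6 = 0, and the invariant factors of ∂_2 are all 1, so H_1 = 0.
  H_2: rank ker ∂_2 − rank ∂_3 = (10 − 6) − 4 = 0, and the invariant factors of ∂_3 are all 1, so H_2 = 0.
  H_3: rank ker ∂_3 − rank ∂_4 = (5 − 4) − 0 = 1, and there is no ∂_4, so H_3 = Z.

As a check, the Euler characteristic is 5 − 10 + 10 − 5 = 0, which agrees with 1 − 0 + 0 − 1 = 0.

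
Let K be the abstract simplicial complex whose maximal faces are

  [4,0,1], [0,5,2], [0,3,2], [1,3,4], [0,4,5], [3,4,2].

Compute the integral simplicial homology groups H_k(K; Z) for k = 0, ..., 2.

We work with the vertex ordering 0 < 1 < 2 < 3 < 4 < 5. The simplices of K, each written with vertices in increasing order, are:

  0-simplices (6): [0], [1], [2], [3], [4], [5]
  1-simplices (12): [0,1], [0,2], [0,3], [0,4], [0,5], [1,3], [1,4], [2,3], [2,4], [2,5], [3,4], [4,5]
  2-simplices (6): [0,1,4], [0,2,3], [0,2,5], [0,4,5], [1,3,4], [2,3,4]

so the chain groups are C_0 ≅ Z^6, C_1 ≅ Z^12, C_2 ≅ Z^6.

Boundary ∂_1: C_1 → C_0 is given by ∂[p,q] = [q] − [p]. For instance
  ∂[2,5] = [5] − [2].
As a 6×12 matrix over Z this has rank 5, with invariant factors (1,1,1,1,1).

The boundary map ∂_2: C_2 → C_1 acts by ∂[p,q,r] = [q,r] − [p,r] + [p,q]. For instance
  ∂[0,2,5] = [2,5] − [0,5] + [0,2],
  ∂[0,1,4] = [1,4] − [0,4] + [0,1].
This gives a 12×6 integer matrix of rank 6; reducing to Smith normal form yields diagonal entries (1,1,1,1,1,1).

Computing H_k = (kernel of ∂_k) / (image of ∂_{k+1}):

  H_0: rank C_0 − rank ∂_1 = 6 − 5 = 1, and the invariant factors of ∂_1 are all 1, so H_0 ≅ Z.
  H_1: rank ker ∂_1 − rank ∂_2 = (12 − 5) − 6 = 1, and the invariant factors of ∂_2 are all 1, so H_1 ≅ Z.
  H_2: rank ker ∂_2 − rank ∂_3 = (6 − 6) − 0 = 0, and there is no ∂_3, so H_2 ≅ 0.

(K is a triangulation of the cylinder S^1 x I.)

H_0 ≅ Z,  H_1 ≅ Z,  H_2 = 0.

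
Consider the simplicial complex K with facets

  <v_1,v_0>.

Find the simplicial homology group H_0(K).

K has 2 vertices, 1 edge.
rank ∂_0 = 0, rank ∂_1 = 1 ⇒ b_0 = 2 − 0 − 1 = 1; all invariant factors of ∂_1 are 1 so no torsion. So H_0 = Z.

H_0 ≅ Z.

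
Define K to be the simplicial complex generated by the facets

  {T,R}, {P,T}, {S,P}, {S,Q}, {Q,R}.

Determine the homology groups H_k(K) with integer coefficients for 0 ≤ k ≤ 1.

Fix the vertex order P < Q < R < S < T and write every simplex with vertices in increasing order. Then dim K = 1 and the simplices of K are:

  0-simplices (5): P, Q, R, S, T
  1-simplices (5): PS, PT, QR, QS, RT

giving chain groups C_0 ≅ Z^5, C_1 ≅ Z^5.

The boundary map ∂_1: C_1 → C_0 maps an edge to its endpoints' difference, ∂[p,q] = q − p. For instance
  ∂PT = T − P.
The 5×5 boundary matrix has rank 4 and Smith normal form diag(1,1,1,1).

Reading off H_k = ker ∂_k / im ∂_{k+1}:

  H_0: rank C_0 − rank ∂_1 = 5 − 4 = 1, and the invariant factors of ∂_1 are all 1, so H_0 ≅ Z.
  H_1: rank ker ∂_1 − rank ∂_2 = (5 − 4) − 0 = 1, and there is no ∂_2, so H_1 ≅ Z.

As a check, the Euler characteristic is 5 − 5 = 0, which agrees with 1 − 1 = 0.

H_0 = Z,  H_1 = Z.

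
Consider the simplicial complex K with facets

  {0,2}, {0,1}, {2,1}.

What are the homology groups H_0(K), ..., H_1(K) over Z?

H_0 ≅ Z,  H_1 ≅ Z.

Order the vertices as 0 < 1 < 2. Listing each simplex with vertices in this order, K has dimension 1 with simplices:

  0-simplices (3): [0], [1], [2]
  1-simplices (3): [0,1], [0,2], [1,2]

giving chain groups C_0 ≅ Z^3, C_1 ≅ Z^3.

∂_1: C_1 → C_0 is given by ∂[p,q] = [q] − [p].
This gives a 3×3 integer matrix of rank 2; reducing to Smith normal form yields diagonal entries (1,1).

Computing H_k = (kernel of ∂_k) / (image of ∂_{k+1}):

  H_0: rank C_0 − rank ∂_1 = 3 − 2 = 1, and the invariant factors of ∂_1 are all 1, so H_0 = Z.
  H_1: rank ker ∂_1 − rank ∂_2 = (3 − 2) − 0 = 1, and there is no ∂_2, so H_1 = Z.

As a check, the Euler characteristic is 3 − 3 = 0, which agrees with 1 − 1 = 0.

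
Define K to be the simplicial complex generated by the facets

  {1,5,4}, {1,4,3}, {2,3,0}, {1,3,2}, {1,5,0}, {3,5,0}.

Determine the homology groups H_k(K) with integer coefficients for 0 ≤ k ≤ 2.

H_0 ≅ Z,  H_1 ≅ Z,  H_2 = 0.

Fix the vertex order 0 < 1 < 2 < 3 < 4 < 5 and write every simplex with vertices in increasing order. Then dim K = 2 and the simplices of K are:

  0-simplices (6): [0], [1], [2], [3], [4], [5]
  1-simplices (12): [0,1], [0,2], [0,3], [0,5], [1,2], [1,3], [1,4], [1,5], [2,3], [3,4], [3,5], [4,5]
  2-simplices (6): [0,1,5], [0,2,3], [0,3,5], [1,2,3], [1,3,4], [1,4,5]

so the chain groups are C_0 ≅ Z^6, C_1 ≅ Z^12, C_2 ≅ Z^6.

∂_1: C_1 → C_0 is given by ∂[p,q] = [q] − [p].
The 6×12 boundary matrix has rank 5 and Smith normal form diag(1,1,1,1,1).

The boundary map ∂_2: C_2 → C_1 acts by ∂[p,q,r] = [q,r] − [p,r] + [p,q]. For instance
  ∂[0,1,5] = [1,5] − [0,5] + [0,1],
  ∂[1,2,3] = [2,3] − [1,3] + [1,2].
This gives a 12×6 integer matrix of rank 6; reducing to Smith normal form yields diagonal entries (1,1,1,1,1,1).

Now H_k = ker ∂_k / im ∂_{k+1}, so:

  H_0: rank C_0 − rank ∂_1 = 6 − 5 = 1, and the invariant factors of ∂_1 are all 1, so H_0 ≅ Z.
  H_1: rank ker ∂_1 − rank ∂_2 = (12 − 5) − 6 = 1, and the invariant factors of ∂_2 are all 1, so H_1 ≅ Z.
  H_2: rank ker ∂_2 − rank ∂_3 = (6 − 6) − 0 = 0, and there is no ∂_3, so H_2 ≅ 0.

As a check, the Euler characteristic is 6 − 12 + 6 = 0, which agrees with 1 − 1 + 0 = 0.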